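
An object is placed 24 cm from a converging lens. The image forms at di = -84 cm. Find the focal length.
1/f = 1/do + 1/di → f = 33.6 cm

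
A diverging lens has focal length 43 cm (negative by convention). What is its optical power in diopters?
P = 1/f = -2.326 D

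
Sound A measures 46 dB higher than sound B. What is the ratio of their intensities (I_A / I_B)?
I_A/I_B = 10^(Δβ/10) = 39810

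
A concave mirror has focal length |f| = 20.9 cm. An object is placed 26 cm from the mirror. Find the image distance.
f = +20.9 cm (concave); 1/di = 1/f − 1/do → di = 106.5 cm (real image, in front of mirror)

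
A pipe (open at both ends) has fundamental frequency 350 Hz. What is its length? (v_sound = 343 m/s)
L = v/(2f₁) = 0.49 m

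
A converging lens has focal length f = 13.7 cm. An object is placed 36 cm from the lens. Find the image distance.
1/di = 1/f − 1/do → di = 22.12 cm (real image)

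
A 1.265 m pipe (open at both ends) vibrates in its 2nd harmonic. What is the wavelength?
λₙ = 2L/n = 1.265 m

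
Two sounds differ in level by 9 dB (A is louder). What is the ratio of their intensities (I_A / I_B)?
I_A/I_B = 10^(Δβ/10) = 7.943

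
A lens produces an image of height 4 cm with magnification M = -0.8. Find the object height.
ho = |hi|/|M| = 5 cm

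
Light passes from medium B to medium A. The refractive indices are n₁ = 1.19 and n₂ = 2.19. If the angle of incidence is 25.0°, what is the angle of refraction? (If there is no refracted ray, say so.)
sin θ₂ = (n₁/n₂)·sin θ₁ = 0.2296 → θ₂ = 13.28°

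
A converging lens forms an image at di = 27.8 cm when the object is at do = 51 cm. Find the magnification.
M = −di/do = -0.5451 (inverted image)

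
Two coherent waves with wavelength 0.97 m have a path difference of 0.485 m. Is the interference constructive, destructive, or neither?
destructive — path difference = 0.5λ, an odd multiple of λ/2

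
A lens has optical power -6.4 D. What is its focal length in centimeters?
f = 1/P = -15.62 cm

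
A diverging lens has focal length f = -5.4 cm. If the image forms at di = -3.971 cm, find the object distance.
1/do = 1/f − 1/di → do = 15.01 cm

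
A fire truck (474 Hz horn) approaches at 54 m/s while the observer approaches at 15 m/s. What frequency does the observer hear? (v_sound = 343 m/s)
f_obs = f·(v + v_o)/(v − v_s) = 587.2 Hz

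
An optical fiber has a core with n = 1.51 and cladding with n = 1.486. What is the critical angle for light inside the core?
θc = arcsin(n_cladding/n_core) = 79.77°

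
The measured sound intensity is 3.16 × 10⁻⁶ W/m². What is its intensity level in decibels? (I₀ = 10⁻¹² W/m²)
β = 10·log₁₀(I/I₀) = 65 dB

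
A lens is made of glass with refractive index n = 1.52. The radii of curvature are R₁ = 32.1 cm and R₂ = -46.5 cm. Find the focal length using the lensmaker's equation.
1/f = (n − 1)(1/R₁ − 1/R₂) → f = 36.52 cm (converging lens)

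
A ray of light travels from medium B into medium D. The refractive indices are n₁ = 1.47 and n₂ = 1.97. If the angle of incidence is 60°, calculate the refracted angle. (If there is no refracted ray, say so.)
sin θ₂ = (n₁/n₂)·sin θ₁ = 0.6462 → θ₂ = 40.26°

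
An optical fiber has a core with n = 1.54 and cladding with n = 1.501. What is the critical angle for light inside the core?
θc = arcsin(n_cladding/n_core) = 77.08°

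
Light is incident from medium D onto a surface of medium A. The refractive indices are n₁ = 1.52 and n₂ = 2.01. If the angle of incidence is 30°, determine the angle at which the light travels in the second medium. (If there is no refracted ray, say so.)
sin θ₂ = (n₁/n₂)·sin θ₁ = 0.3781 → θ₂ = 22.22°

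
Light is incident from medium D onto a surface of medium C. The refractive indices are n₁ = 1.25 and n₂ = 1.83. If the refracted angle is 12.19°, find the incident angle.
sin θ₁ = (n₂/n₁)·sin θ₂ → θ₁ = 18.01°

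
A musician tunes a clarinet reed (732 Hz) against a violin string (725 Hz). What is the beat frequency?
7 Hz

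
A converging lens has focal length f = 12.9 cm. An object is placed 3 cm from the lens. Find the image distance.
1/di = 1/f − 1/do → di = -3.909 cm (virtual image)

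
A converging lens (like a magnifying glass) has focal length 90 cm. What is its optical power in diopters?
P = 1/f = 1.111 D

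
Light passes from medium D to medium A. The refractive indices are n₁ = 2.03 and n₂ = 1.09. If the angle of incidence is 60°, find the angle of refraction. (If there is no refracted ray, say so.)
sin θ₂ = (n₁/n₂)·sin θ₁ = 1.613 > 1, so there is no refracted ray — the light undergoes total internal reflection.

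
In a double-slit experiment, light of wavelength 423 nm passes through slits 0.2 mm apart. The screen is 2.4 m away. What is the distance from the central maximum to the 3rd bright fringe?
y = mλL/d = 15.23 mm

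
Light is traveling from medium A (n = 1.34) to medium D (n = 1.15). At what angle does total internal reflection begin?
θc = arcsin(n₂/n₁) = 59.12°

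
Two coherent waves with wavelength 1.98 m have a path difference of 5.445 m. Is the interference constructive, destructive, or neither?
neither (partial) — path difference = 2.75λ, neither a whole number of wavelengths nor an odd multiple of λ/2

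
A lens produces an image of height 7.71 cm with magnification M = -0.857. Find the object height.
ho = |hi|/|M| = 8.996 cm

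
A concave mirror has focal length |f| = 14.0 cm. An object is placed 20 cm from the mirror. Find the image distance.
f = +14.0 cm (concave); 1/di = 1/f − 1/do → di = 46.67 cm (real image, in front of mirror)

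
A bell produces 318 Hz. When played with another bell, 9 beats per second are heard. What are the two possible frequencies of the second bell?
f₂ = 318 ± 9 Hz → 327 Hz or 309 Hz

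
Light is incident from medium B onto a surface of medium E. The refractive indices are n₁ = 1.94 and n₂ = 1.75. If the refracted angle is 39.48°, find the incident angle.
sin θ₁ = (n₂/n₁)·sin θ₂ → θ₁ = 35°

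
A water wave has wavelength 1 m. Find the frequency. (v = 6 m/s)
f = v/λ = 6 Hz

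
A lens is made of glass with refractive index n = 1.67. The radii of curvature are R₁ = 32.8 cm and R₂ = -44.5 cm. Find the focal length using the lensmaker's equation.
1/f = (n − 1)(1/R₁ − 1/R₂) → f = 28.18 cm (converging lens)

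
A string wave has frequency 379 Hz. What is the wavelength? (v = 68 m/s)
λ = v/f = 0.1794 m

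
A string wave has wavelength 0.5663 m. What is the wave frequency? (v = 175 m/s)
f = v/λ = 309 Hz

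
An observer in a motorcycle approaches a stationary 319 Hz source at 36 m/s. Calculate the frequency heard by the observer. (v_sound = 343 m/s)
f_obs = f·(v + v_o)/v = 352.5 Hz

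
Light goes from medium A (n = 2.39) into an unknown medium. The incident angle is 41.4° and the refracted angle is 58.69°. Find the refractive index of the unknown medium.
n₂ = n₁·sin θ₁ / sin θ₂ = 1.85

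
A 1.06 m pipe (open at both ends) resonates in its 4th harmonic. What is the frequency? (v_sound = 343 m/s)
fₙ = nv/(2L) = 647.2 Hz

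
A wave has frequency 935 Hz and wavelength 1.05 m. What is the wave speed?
v = fλ = 981.8 m/s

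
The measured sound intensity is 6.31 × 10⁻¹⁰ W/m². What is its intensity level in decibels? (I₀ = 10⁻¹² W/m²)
β = 10·log₁₀(I/I₀) = 28 dB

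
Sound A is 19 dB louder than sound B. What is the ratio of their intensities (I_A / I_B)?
I_A/I_B = 10^(Δβ/10) = 79.43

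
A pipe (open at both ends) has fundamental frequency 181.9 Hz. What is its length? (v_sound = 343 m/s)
L = v/(2f₁) = 0.9428 m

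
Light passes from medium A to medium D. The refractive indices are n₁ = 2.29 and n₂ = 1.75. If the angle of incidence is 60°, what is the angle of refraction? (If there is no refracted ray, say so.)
sin θ₂ = (n₁/n₂)·sin θ₁ = 1.133 > 1, so there is no refracted ray — the light undergoes total internal reflection.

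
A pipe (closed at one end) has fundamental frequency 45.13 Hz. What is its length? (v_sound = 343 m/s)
L = v/(4f₁) = 1.9 m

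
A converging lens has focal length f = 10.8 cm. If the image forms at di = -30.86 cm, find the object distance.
1/do = 1/f − 1/di → do = 8 cm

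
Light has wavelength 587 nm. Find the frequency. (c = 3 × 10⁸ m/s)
f = c/λ = 5.111 × 10¹⁴ Hz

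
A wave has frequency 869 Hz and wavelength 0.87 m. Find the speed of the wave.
v = fλ = 756 m/s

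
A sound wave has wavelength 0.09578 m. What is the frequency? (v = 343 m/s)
f = v/λ = 3581 Hz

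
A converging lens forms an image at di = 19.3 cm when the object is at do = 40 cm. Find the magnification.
M = −di/do = -0.4825 (inverted image)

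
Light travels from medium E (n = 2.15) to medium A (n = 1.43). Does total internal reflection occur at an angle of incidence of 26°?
θc = arcsin(n₂/n₁) = 41.69°; 26° < θc, so no — the ray refracts.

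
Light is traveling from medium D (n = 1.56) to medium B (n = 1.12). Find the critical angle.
θc = arcsin(n₂/n₁) = 45.89°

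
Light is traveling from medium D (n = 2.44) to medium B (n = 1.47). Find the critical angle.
θc = arcsin(n₂/n₁) = 37.05°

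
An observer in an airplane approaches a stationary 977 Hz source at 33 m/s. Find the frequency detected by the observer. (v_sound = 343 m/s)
f_obs = f·(v + v_o)/v = 1071 Hz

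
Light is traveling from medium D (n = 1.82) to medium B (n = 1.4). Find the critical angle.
θc = arcsin(n₂/n₁) = 50.28°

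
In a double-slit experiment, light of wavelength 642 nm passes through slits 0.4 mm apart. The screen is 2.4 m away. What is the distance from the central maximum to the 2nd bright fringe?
y = mλL/d = 7.704 mm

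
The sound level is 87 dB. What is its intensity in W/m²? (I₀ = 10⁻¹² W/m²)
I = I₀·10^(β/10) = 5.01 × 10⁻⁴ W/m²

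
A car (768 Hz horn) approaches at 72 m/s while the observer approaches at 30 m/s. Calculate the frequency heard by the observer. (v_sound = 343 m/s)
f_obs = f·(v + v_o)/(v − v_s) = 1057 Hz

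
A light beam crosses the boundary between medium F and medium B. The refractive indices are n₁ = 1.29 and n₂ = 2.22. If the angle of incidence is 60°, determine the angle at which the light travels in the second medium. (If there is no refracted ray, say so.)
sin θ₂ = (n₁/n₂)·sin θ₁ = 0.5032 → θ₂ = 30.21°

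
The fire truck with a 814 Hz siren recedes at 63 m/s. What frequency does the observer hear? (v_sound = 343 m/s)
f_obs = f·v/(v + v_s) = 687.7 Hz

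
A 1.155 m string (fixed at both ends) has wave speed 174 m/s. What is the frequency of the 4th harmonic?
fₙ = nv/(2L) = 301.3 Hz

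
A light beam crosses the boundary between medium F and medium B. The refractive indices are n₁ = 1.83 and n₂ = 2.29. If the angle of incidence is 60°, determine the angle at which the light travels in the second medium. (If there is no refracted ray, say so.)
sin θ₂ = (n₁/n₂)·sin θ₁ = 0.6921 → θ₂ = 43.79°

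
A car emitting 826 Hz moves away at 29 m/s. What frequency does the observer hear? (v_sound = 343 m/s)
f_obs = f·v/(v + v_s) = 761.6 Hz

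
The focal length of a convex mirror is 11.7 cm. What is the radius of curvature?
R = 2|f| = 23.4 cm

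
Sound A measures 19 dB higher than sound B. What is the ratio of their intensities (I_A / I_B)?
I_A/I_B = 10^(Δβ/10) = 79.43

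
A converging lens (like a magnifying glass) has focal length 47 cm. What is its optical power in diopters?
P = 1/f = 2.128 D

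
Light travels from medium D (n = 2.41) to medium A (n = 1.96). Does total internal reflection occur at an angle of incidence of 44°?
θc = arcsin(n₂/n₁) = 54.42°; 44° < θc, so no — the ray refracts.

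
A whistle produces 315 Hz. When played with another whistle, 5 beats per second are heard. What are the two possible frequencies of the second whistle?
f₂ = 315 ± 5 Hz → 320 Hz or 310 Hz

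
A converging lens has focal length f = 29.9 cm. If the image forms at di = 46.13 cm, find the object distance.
1/do = 1/f − 1/di → do = 84.98 cm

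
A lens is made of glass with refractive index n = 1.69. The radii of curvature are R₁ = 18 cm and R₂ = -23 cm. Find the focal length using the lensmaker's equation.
1/f = (n − 1)(1/R₁ − 1/R₂) → f = 14.63 cm (converging lens)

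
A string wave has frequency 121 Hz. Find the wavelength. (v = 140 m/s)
λ = v/f = 1.157 m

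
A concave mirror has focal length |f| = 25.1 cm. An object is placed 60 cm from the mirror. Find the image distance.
f = +25.1 cm (concave); 1/di = 1/f − 1/do → di = 43.15 cm (real image, in front of mirror)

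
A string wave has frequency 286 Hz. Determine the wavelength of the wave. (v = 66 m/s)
λ = v/f = 0.2308 m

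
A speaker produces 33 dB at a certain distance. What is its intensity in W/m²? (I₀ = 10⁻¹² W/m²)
I = I₀·10^(β/10) = 2.00 × 10⁻⁹ W/m²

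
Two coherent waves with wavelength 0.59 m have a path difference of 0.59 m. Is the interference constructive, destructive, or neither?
constructive — path difference = 1λ, a whole number of wavelengths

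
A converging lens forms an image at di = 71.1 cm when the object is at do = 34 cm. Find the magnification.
M = −di/do = -2.091 (inverted image)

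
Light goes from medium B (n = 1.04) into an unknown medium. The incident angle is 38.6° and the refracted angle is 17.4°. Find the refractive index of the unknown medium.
n₂ = n₁·sin θ₁ / sin θ₂ = 2.17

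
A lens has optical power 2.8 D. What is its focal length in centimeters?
f = 1/P = 35.71 cm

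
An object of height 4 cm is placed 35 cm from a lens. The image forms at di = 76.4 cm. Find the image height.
hi = (-di/do) × ho = -8.731 cm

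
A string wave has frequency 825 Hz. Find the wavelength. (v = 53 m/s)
λ = v/f = 0.06424 m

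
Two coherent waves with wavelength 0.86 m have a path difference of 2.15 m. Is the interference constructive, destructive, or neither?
destructive — path difference = 2.5λ, an odd multiple of λ/2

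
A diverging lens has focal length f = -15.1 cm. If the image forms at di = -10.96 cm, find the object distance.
1/do = 1/f − 1/di → do = 39.97 cm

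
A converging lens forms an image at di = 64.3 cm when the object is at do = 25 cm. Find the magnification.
M = −di/do = -2.572 (inverted image)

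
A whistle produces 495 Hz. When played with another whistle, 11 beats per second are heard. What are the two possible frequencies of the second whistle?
f₂ = 495 ± 11 Hz → 506 Hz or 484 Hz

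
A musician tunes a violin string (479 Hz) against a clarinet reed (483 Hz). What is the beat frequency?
4 Hz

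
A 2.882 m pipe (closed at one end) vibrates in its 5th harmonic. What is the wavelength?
λₙ = 4L/n = 2.306 m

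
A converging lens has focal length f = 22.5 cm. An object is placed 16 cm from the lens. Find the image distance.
1/di = 1/f − 1/do → di = -55.38 cm (virtual image)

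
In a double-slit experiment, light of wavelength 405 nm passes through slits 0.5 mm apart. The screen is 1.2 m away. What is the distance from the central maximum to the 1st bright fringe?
y = mλL/d = 0.972 mm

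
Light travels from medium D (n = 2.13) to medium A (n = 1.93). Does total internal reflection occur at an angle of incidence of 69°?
θc = arcsin(n₂/n₁) = 64.97°; 69° > θc, so yes — total internal reflection.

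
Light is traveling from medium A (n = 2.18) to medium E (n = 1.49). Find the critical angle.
θc = arcsin(n₂/n₁) = 43.12°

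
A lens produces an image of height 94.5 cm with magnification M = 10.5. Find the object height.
ho = |hi|/|M| = 9 cm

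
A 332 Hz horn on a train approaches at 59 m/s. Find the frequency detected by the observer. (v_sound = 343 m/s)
f_obs = f·v/(v − v_s) = 401 Hz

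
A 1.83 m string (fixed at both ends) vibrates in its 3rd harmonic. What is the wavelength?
λₙ = 2L/n = 1.22 m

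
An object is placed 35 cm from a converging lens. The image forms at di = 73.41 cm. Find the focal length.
1/f = 1/do + 1/di → f = 23.7 cm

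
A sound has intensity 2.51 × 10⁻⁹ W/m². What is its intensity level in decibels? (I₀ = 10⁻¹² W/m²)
β = 10·log₁₀(I/I₀) = 34 dB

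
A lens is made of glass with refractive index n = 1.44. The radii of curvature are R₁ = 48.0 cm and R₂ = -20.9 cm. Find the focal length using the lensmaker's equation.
1/f = (n − 1)(1/R₁ − 1/R₂) → f = 33.09 cm (converging lens)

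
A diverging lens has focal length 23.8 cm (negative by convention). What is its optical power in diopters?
P = 1/f = -4.202 D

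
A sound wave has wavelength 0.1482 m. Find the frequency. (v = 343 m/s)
f = v/λ = 2314 Hz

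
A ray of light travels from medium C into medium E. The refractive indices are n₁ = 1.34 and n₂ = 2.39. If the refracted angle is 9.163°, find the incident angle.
sin θ₁ = (n₂/n₁)·sin θ₂ → θ₁ = 16.5°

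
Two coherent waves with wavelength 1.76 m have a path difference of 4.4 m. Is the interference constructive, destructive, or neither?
destructive — path difference = 2.5λ, an odd multiple of λ/2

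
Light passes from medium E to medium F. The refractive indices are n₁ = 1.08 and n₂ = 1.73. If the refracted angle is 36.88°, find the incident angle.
sin θ₁ = (n₂/n₁)·sin θ₂ → θ₁ = 74.02°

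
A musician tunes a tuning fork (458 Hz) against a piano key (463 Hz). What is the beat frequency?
5 Hz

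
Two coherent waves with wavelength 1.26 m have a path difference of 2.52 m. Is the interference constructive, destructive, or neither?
constructive — path difference = 2λ, a whole number of wavelengths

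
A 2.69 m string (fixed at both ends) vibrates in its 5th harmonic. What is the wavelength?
λₙ = 2L/n = 1.076 m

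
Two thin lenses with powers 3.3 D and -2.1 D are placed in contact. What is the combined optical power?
P_total = P₁ + P₂ = 1.2 D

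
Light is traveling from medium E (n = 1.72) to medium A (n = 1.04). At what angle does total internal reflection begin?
θc = arcsin(n₂/n₁) = 37.2°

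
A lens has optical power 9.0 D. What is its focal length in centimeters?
f = 1/P = 11.11 cm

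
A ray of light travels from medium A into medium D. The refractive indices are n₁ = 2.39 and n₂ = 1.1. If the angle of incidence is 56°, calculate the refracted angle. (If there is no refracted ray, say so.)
sin θ₂ = (n₁/n₂)·sin θ₁ = 1.801 > 1, so there is no refracted ray — the light undergoes total internal reflection.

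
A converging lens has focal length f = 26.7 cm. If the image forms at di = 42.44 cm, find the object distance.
1/do = 1/f − 1/di → do = 71.99 cm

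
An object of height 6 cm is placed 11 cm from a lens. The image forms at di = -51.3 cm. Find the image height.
hi = (-di/do) × ho = 27.98 cm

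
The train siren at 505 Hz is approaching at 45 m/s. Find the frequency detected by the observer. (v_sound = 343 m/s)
f_obs = f·v/(v − v_s) = 581.3 Hz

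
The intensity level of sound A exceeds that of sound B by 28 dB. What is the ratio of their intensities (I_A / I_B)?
I_A/I_B = 10^(Δβ/10) = 631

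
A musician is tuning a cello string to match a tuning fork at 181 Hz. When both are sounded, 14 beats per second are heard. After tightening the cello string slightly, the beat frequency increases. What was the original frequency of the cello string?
195 Hz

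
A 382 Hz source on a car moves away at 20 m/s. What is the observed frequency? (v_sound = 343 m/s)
f_obs = f·v/(v + v_s) = 361 Hz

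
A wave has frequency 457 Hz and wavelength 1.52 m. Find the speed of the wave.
v = fλ = 694.6 m/s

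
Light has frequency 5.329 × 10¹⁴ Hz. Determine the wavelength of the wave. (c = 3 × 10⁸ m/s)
λ = c/f = 563 nm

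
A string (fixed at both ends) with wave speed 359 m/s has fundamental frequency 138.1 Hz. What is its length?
L = v/(2f₁) = 1.3 m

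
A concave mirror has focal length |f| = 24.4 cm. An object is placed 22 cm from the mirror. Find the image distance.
f = +24.4 cm (concave); 1/di = 1/f − 1/do → di = -223.7 cm (virtual image, behind mirror)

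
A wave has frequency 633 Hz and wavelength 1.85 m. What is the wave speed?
v = fλ = 1171 m/s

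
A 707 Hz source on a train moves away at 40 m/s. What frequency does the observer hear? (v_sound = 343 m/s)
f_obs = f·v/(v + v_s) = 633.2 Hz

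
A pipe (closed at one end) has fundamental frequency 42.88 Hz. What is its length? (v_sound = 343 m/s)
L = v/(4f₁) = 2 m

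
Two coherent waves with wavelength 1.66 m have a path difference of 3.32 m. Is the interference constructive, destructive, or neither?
constructive — path difference = 2λ, a whole number of wavelengths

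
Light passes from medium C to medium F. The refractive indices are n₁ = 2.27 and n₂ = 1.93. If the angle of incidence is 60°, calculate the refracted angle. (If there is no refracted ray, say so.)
sin θ₂ = (n₁/n₂)·sin θ₁ = 1.019 > 1, so there is no refracted ray — the light undergoes total internal reflection.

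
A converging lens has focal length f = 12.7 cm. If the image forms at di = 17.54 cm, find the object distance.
1/do = 1/f − 1/di → do = 46.02 cm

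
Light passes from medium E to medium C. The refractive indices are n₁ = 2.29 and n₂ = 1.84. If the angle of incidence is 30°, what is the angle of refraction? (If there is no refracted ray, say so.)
sin θ₂ = (n₁/n₂)·sin θ₁ = 0.6223 → θ₂ = 38.48°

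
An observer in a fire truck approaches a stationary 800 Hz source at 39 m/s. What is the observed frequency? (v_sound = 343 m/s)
f_obs = f·(v + v_o)/v = 891 Hz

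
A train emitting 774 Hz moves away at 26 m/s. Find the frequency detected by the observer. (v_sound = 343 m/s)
f_obs = f·v/(v + v_s) = 719.5 Hz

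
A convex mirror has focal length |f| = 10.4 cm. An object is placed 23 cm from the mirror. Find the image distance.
f = −10.4 cm (convex); 1/di = 1/f − 1/do → di = -7.162 cm (virtual image, behind mirror)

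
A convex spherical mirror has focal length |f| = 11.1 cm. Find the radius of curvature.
R = 2|f| = 22.2 cm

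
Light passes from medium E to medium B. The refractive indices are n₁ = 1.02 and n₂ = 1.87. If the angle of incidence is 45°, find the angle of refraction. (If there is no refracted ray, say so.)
sin θ₂ = (n₁/n₂)·sin θ₁ = 0.3857 → θ₂ = 22.69°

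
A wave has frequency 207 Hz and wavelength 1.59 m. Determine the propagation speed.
v = fλ = 329.1 m/s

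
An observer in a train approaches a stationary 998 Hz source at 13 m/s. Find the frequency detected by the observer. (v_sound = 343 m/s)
f_obs = f·(v + v_o)/v = 1036 Hz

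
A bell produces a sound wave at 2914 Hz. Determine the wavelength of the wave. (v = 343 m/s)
λ = v/f = 0.1177 m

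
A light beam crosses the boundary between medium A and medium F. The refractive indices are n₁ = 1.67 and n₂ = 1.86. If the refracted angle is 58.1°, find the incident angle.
sin θ₁ = (n₂/n₁)·sin θ₂ → θ₁ = 71.01°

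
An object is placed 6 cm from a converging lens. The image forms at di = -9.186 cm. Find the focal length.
1/f = 1/do + 1/di → f = 17.3 cm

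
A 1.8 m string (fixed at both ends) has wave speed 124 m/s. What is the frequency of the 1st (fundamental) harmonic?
fₙ = nv/(2L) = 34.44 Hz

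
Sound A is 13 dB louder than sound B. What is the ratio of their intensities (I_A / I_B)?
I_A/I_B = 10^(Δβ/10) = 19.95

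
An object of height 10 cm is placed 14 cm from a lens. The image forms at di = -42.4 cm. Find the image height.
hi = (-di/do) × ho = 30.29 cm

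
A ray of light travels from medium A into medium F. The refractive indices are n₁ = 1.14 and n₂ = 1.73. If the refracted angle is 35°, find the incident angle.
sin θ₁ = (n₂/n₁)·sin θ₂ → θ₁ = 60.51°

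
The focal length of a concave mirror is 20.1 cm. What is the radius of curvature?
R = 2|f| = 40.2 cm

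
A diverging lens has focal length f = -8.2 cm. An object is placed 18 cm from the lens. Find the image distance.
1/di = 1/f − 1/do → di = -5.634 cm (virtual image)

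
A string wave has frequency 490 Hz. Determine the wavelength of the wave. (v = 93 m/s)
λ = v/f = 0.1898 m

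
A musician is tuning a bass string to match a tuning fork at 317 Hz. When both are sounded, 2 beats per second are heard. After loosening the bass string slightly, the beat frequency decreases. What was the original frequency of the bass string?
319 Hz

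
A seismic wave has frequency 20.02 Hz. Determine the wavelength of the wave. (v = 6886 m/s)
λ = v/f = 344 m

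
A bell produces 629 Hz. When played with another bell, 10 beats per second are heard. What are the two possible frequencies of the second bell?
f₂ = 629 ± 10 Hz → 639 Hz or 619 Hz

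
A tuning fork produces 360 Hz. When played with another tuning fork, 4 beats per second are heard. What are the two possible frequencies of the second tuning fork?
f₂ = 360 ± 4 Hz → 364 Hz or 356 Hz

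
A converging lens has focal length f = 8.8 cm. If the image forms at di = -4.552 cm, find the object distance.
1/do = 1/f − 1/di → do = 3 cm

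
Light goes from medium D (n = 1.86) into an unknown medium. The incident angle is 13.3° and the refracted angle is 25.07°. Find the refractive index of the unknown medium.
n₂ = n₁·sin θ₁ / sin θ₂ = 1.01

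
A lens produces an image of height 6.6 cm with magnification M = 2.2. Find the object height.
ho = |hi|/|M| = 3 cm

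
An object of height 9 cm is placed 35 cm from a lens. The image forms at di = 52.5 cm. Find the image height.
hi = (-di/do) × ho = -13.5 cm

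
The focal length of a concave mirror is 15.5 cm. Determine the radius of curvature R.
R = 2|f| = 31 cm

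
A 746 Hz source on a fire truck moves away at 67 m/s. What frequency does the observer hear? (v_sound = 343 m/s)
f_obs = f·v/(v + v_s) = 624.1 Hz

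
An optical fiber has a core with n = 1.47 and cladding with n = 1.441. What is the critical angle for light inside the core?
θc = arcsin(n_cladding/n_core) = 78.6°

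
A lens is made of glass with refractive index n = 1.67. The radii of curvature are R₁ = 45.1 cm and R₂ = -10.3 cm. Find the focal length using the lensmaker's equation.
1/f = (n − 1)(1/R₁ − 1/R₂) → f = 12.51 cm (converging lens)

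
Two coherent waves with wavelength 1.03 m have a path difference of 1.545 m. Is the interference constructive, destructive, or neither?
destructive — path difference = 1.5λ, an odd multiple of λ/2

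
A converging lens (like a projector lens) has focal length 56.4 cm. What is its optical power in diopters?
P = 1/f = 1.773 D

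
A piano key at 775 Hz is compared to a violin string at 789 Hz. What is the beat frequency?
14 Hz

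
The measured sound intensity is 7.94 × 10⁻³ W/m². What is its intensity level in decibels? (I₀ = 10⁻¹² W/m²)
β = 10·log₁₀(I/I₀) = 99 dB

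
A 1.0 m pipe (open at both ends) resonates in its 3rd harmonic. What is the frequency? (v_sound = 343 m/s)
fₙ = nv/(2L) = 514.5 Hz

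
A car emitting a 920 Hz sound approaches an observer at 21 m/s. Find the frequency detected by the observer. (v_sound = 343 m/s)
f_obs = f·v/(v − v_s) = 980 Hz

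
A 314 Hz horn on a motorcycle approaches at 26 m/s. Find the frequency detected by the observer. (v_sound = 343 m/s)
f_obs = f·v/(v − v_s) = 339.8 Hz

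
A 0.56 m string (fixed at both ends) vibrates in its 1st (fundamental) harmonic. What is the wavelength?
λₙ = 2L/n = 1.12 m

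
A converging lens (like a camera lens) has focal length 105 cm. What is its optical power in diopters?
P = 1/f = 0.9524 D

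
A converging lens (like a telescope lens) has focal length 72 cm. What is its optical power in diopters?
P = 1/f = 1.389 D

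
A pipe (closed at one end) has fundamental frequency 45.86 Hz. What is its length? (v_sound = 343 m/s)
L = v/(4f₁) = 1.87 m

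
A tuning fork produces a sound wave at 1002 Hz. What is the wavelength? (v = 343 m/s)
λ = v/f = 0.3423 m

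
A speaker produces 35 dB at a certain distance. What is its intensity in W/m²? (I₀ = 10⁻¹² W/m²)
I = I₀·10^(β/10) = 3.16 × 10⁻⁹ W/m²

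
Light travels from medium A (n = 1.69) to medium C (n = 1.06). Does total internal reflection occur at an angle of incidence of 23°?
θc = arcsin(n₂/n₁) = 38.85°; 23° < θc, so no — the ray refracts.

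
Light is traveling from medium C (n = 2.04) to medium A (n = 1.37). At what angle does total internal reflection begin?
θc = arcsin(n₂/n₁) = 42.19°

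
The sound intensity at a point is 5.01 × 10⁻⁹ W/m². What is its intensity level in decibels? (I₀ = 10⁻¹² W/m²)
β = 10·log₁₀(I/I₀) = 37 dB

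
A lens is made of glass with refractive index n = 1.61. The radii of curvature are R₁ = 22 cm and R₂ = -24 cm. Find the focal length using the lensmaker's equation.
1/f = (n − 1)(1/R₁ − 1/R₂) → f = 18.82 cm (converging lens)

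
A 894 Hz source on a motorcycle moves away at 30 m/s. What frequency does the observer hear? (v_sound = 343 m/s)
f_obs = f·v/(v + v_s) = 822.1 Hz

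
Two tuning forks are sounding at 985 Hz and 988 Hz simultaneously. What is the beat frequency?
3 Hz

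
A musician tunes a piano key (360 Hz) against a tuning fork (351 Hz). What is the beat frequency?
9 Hz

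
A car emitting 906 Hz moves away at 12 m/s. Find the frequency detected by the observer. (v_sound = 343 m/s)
f_obs = f·v/(v + v_s) = 875.4 Hz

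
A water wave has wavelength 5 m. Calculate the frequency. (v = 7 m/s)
f = v/λ = 1.4 Hz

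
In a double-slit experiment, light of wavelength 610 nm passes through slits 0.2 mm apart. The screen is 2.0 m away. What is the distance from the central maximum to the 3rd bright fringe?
y = mλL/d = 18.3 mm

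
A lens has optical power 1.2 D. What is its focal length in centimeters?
f = 1/P = 83.33 cm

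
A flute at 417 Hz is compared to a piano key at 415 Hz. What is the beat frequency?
2 Hz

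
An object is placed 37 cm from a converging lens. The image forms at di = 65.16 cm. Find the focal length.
1/f = 1/do + 1/di → f = 23.6 cm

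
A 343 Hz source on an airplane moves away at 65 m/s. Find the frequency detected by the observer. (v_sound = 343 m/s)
f_obs = f·v/(v + v_s) = 288.4 Hz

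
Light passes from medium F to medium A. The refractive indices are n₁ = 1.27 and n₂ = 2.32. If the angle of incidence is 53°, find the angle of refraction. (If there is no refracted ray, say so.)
sin θ₂ = (n₁/n₂)·sin θ₁ = 0.4372 → θ₂ = 25.92°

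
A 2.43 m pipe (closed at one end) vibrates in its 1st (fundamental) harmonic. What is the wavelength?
λₙ = 4L/n = 9.72 m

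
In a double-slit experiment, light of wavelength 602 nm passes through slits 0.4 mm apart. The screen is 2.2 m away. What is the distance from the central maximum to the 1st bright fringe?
y = mλL/d = 3.311 mm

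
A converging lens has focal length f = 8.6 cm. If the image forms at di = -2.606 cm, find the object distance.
1/do = 1/f − 1/di → do = 2 cm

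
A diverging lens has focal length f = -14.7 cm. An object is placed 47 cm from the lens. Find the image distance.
1/di = 1/f − 1/do → di = -11.2 cm (virtual image)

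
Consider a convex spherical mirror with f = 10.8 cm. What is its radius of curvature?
R = 2|f| = 21.6 cm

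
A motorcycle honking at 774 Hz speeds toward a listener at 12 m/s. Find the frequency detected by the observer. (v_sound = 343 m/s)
f_obs = f·v/(v − v_s) = 802.1 Hz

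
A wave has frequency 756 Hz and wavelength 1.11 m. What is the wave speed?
v = fλ = 839.2 m/s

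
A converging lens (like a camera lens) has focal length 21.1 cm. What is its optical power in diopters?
P = 1/f = 4.739 D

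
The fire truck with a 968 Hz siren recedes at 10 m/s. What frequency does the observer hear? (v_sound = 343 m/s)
f_obs = f·v/(v + v_s) = 940.6 Hz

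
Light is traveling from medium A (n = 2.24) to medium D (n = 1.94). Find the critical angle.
θc = arcsin(n₂/n₁) = 60.01°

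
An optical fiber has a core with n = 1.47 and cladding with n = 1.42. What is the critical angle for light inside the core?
θc = arcsin(n_cladding/n_core) = 75.01°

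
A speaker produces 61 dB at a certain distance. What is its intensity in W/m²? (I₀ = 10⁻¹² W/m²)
I = I₀·10^(β/10) = 1.26 × 10⁻⁶ W/m²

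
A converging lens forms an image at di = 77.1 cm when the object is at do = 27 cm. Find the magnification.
M = −di/do = -2.856 (inverted image)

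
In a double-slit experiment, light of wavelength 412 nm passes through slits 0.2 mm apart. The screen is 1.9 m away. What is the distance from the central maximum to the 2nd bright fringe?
y = mλL/d = 7.828 mm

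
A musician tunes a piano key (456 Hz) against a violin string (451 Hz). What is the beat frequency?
5 Hz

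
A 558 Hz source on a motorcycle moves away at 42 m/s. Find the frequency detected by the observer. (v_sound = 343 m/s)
f_obs = f·v/(v + v_s) = 497.1 Hz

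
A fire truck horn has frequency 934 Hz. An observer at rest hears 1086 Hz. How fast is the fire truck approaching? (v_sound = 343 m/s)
v_s = v·(1 − f/f_obs) = 48.01 m/s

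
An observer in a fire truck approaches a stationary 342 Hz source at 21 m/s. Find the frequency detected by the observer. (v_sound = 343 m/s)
f_obs = f·(v + v_o)/v = 362.9 Hz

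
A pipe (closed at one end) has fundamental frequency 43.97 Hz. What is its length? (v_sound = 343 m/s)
L = v/(4f₁) = 1.95 m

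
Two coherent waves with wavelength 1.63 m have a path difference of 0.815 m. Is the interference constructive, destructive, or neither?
destructive — path difference = 0.5λ, an odd multiple of λ/2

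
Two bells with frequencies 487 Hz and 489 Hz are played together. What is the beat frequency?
2 Hz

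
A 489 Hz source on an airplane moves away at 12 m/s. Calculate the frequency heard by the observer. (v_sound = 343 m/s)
f_obs = f·v/(v + v_s) = 472.5 Hz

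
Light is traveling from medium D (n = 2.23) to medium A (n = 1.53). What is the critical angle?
θc = arcsin(n₂/n₁) = 43.32°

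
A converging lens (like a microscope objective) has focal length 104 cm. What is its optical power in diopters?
P = 1/f = 0.9615 D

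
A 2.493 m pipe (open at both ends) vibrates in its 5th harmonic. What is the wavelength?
λₙ = 2L/n = 0.9972 m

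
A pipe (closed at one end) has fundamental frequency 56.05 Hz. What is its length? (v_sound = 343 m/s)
L = v/(4f₁) = 1.53 m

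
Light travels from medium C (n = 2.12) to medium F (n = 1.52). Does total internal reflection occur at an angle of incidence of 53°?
θc = arcsin(n₂/n₁) = 45.81°; 53° > θc, so yes — total internal reflection.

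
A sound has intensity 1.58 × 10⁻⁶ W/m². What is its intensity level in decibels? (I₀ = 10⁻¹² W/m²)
β = 10·log₁₀(I/I₀) = 61.99 dB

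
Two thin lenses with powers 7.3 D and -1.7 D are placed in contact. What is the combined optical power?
P_total = P₁ + P₂ = 5.6 D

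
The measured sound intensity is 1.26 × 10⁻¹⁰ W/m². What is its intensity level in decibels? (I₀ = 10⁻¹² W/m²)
β = 10·log₁₀(I/I₀) = 21 dB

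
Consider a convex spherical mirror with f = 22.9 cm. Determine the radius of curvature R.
R = 2|f| = 45.8 cm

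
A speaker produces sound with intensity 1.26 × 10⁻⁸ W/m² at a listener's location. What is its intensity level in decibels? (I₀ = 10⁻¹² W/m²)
β = 10·log₁₀(I/I₀) = 41 dB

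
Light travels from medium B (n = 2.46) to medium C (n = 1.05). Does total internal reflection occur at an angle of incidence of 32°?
θc = arcsin(n₂/n₁) = 25.27°; 32° > θc, so yes — total internal reflection.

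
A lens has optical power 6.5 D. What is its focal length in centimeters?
f = 1/P = 15.38 cm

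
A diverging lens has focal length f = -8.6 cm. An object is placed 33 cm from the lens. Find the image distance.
1/di = 1/f − 1/do → di = -6.822 cm (virtual image)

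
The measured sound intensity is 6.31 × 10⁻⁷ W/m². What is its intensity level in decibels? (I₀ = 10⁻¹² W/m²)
β = 10·log₁₀(I/I₀) = 58 dB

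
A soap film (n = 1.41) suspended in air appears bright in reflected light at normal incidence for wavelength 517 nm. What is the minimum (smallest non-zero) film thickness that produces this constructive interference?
2nt = (m − ½)λ with m = 1 → t = (m − ½)λ/(2n) = 91.67 nm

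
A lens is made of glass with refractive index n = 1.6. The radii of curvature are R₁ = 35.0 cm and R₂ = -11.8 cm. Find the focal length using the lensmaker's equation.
1/f = (n − 1)(1/R₁ − 1/R₂) → f = 14.71 cm (converging lens)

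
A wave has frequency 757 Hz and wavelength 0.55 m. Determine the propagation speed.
v = fλ = 416.4 m/s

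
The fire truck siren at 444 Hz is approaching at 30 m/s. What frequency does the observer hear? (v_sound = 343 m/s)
f_obs = f·v/(v − v_s) = 486.6 Hz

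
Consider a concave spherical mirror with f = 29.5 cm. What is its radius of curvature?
R = 2|f| = 59 cm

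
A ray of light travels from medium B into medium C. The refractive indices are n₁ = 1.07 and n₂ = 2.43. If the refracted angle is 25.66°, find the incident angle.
sin θ₁ = (n₂/n₁)·sin θ₂ → θ₁ = 79.55°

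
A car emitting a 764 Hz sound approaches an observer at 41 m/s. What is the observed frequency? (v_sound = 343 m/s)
f_obs = f·v/(v − v_s) = 867.7 Hz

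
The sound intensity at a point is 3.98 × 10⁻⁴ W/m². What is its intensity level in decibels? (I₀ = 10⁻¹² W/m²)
β = 10·log₁₀(I/I₀) = 86 dB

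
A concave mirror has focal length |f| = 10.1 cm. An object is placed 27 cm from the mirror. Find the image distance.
f = +10.1 cm (concave); 1/di = 1/f − 1/do → di = 16.14 cm (real image, in front of mirror)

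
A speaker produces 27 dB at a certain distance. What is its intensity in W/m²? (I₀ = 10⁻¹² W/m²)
I = I₀·10^(β/10) = 5.01 × 10⁻¹⁰ W/m²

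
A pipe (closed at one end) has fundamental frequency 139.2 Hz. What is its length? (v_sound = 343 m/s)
L = v/(4f₁) = 0.616 m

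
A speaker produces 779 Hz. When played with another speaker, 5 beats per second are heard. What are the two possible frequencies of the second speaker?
f₂ = 779 ± 5 Hz → 784 Hz or 774 Hz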